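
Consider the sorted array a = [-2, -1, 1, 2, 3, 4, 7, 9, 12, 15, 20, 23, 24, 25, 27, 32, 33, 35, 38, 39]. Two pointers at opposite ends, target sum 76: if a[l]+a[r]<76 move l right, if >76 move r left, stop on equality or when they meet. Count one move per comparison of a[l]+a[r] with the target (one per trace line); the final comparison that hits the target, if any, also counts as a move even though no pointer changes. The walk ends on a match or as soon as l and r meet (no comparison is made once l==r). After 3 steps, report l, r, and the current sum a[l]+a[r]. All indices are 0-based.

[0,19] -2+39=37 <76 → l++
[1,19] -1+39=38 <76 → l++
[2,19] 1+39=40 <76 → l++

l=3, r=19, sum=41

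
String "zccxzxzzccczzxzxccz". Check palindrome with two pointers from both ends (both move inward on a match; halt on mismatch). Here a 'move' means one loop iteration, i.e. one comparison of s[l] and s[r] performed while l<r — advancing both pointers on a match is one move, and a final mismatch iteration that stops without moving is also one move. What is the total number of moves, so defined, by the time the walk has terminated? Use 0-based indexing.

l=0 r=18: 'z'=='z', l++,r--
l=1 r=17: 'c'=='c', l++,r--
l=2 r=16: 'c'=='c', l++,r--
l=3 r=15: 'x'=='x', l++,r--
l=4 r=14: 'z'=='z', l++,r--
l=5 r=13: 'x'=='x', l++,r--
l=6 r=12: 'z'=='z', l++,r--
l=7 r=11: 'z'=='z', l++,r--
l=8 r=10: 'c'=='c', l++,r--

9 moves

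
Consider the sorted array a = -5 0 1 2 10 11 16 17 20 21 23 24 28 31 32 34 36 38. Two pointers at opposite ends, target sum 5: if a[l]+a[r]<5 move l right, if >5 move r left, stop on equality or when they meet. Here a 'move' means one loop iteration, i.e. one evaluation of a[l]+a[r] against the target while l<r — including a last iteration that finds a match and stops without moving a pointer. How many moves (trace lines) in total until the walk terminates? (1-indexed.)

14 moves

[1,18] -5+38=33 >5 → r--
[1,17] -5+36=31 >5 → r--
[1,16] -5+34=29 >5 → r--
[1,15] -5+32=27 >5 → r--
[1,14] -5+31=26 >5 → r--
[1,13] -5+28=23 >5 → r--
[1,12] -5+24=19 >5 → r--
[1,11] -5+23=18 >5 → r--
[1,10] -5+21=16 >5 → r--
[1,9] -5+20=15 >5 → r--
[1,8] -5+17=12 >5 → r--
[1,7] -5+16=11 >5 → r--
[1,6] -5+11=6 >5 → r--
[1,5] -5+10=5 → found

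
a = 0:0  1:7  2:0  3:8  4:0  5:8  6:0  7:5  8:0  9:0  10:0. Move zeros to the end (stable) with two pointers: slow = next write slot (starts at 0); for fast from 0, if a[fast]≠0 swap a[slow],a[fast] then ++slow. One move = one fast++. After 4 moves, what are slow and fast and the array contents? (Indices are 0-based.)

slow=2, fast=4, a=[7, 8, 0, 0, 0, 8, 0, 5, 0, 0, 0]

(s=0,f=0) a[fast]=0 → fast++
(s=0,f=1) a[fast]=7≠0 swap→a[0]=7 → slow++,fast++
(s=1,f=2) a[fast]=0 → fast++
(s=1,f=3) a[fast]=8≠0 swap→a[1]=8 → slow++,fast++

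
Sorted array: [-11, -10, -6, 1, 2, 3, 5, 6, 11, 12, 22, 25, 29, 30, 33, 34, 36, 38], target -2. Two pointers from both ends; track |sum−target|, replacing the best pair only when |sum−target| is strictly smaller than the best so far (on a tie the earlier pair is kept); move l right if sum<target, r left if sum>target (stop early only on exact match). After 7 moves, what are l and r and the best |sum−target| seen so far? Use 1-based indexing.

[1,18] -11+38=27 d=29 * → r--
[1,17] -11+36=25 d=27 * → r--
[1,16] -11+34=23 d=25 * → r--
[1,15] -11+33=22 d=24 * → r--
[1,14] -11+30=19 d=21 * → r--
[1,13] -11+29=18 d=20 * → r--
[1,12] -11+25=14 d=16 * → r--

l=1, r=11, best |Δ|=16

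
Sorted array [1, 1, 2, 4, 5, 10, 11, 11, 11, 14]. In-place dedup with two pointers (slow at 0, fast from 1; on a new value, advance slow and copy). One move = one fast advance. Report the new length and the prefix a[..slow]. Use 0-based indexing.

length 7; prefix = [1, 2, 4, 5, 10, 11, 14]

slow=0 fast=1: a[fast]=1=a[slow] dup, fast++
slow=0 fast=2: a[fast]=2≠a[slow]=1 write a[1]=2, slow++,fast++
slow=1 fast=3: a[fast]=4≠a[slow]=2 write a[2]=4, slow++,fast++
slow=2 fast=4: a[fast]=5≠a[slow]=4 write a[3]=5, slow++,fast++
slow=3 fast=5: a[fast]=10≠a[slow]=5 write a[4]=10, slow++,fast++
slow=4 fast=6: a[fast]=11≠a[slow]=10 write a[5]=11, slow++,fast++
slow=5 fast=7: a[fast]=11=a[slow] dup, fast++
slow=5 fast=8: a[fast]=11=a[slow] dup, fast++
slow=5 fast=9: a[fast]=14≠a[slow]=11 write a[6]=14, slow++,fast++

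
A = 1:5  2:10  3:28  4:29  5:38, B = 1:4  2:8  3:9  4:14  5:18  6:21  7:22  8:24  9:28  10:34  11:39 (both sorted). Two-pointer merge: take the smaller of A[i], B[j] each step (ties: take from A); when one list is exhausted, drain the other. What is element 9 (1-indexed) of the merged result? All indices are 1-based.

merged[9] = 22

i=1 j=1: A[i]=5>B[j]=4 take 4, j++
i=1 j=2: A[i]=5<=B[j]=8 take 5, i++
i=2 j=2: A[i]=10>B[j]=8 take 8, j++
i=2 j=3: A[i]=10>B[j]=9 take 9, j++
i=2 j=4: A[i]=10<=B[j]=14 take 10, i++
i=3 j=4: A[i]=28>B[j]=14 take 14, j++
i=3 j=5: A[i]=28>B[j]=18 take 18, j++
i=3 j=6: A[i]=28>B[j]=21 take 21, j++
i=3 j=7: A[i]=28>B[j]=22 take 22, j++
i=3 j=8: A[i]=28>B[j]=24 take 24, j++
i=3 j=9: A[i]=28<=B[j]=28 take 28, i++
i=4 j=9: A[i]=29>B[j]=28 take 28, j++
i=4 j=10: A[i]=29<=B[j]=34 take 29, i++
i=5 j=10: A[i]=38>B[j]=34 take 34, j++
i=5 j=11: A[i]=38<=B[j]=39 take 38, i++
i=6 j=11: A done, take B[j]=39, j++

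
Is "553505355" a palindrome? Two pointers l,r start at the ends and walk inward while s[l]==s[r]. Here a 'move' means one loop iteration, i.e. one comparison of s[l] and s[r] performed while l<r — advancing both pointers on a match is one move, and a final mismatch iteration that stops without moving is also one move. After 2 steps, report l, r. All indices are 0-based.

l=0 r=8: '5'=='5', l++,r--
l=1 r=7: '5'=='5', l++,r--

l=2, r=6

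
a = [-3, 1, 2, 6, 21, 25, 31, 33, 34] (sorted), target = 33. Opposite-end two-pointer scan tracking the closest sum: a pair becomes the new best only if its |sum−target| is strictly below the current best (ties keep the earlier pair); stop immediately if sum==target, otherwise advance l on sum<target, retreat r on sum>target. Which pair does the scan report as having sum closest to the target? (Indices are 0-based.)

pair (2, 31) with sum 33 (|Δ|=0)

[0,8] -3+34=31 d=2 * → l++
[1,8] 1+34=35 d=2 → r--
[1,7] 1+33=34 d=1 * → r--
[1,6] 1+31=32 d=1 → l++
[2,6] 2+31=33 d=0 * → stop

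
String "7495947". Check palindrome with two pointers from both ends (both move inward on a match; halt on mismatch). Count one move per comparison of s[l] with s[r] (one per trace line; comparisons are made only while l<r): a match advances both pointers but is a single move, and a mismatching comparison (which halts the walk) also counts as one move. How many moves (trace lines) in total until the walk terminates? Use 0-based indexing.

l=0 r=6: '7'=='7', l++,r--
l=1 r=5: '4'=='4', l++,r--
l=2 r=4: '9'=='9', l++,r--

3 moves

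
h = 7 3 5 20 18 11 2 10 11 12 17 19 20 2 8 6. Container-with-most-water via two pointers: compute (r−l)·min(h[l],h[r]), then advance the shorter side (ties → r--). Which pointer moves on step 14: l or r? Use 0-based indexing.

r

l=0 r=15: min(7,6)*15=90 best=90 *, r--
l=0 r=14: min(7,8)*14=98 best=98 *, l++
l=1 r=14: min(3,8)*13=39 best=98, l++
l=2 r=14: min(5,8)*12=60 best=98, l++
l=3 r=14: min(20,8)*11=88 best=98, r--
l=3 r=13: min(20,2)*10=20 best=98, r--
l=3 r=12: min(20,20)*9=180 best=180 *, r--
l=3 r=11: min(20,19)*8=152 best=180, r--
l=3 r=10: min(20,17)*7=119 best=180, r--
l=3 r=9: min(20,12)*6=72 best=180, r--
l=3 r=8: min(20,11)*5=55 best=180, r--
l=3 r=7: min(20,10)*4=40 best=180, r--
l=3 r=6: min(20,2)*3=6 best=180, r--
l=3 r=5: min(20,11)*2=22 best=180, r--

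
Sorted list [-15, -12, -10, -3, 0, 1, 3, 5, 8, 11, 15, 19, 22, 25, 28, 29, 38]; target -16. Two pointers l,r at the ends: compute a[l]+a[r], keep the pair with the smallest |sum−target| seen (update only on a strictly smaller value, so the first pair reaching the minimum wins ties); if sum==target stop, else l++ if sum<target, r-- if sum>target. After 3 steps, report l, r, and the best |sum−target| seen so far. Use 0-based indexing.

[0,16] -15+38=23 d=39 * → r--
[0,15] -15+29=14 d=30 * → r--
[0,14] -15+28=13 d=29 * → r--

l=0, r=13, best |Δ|=29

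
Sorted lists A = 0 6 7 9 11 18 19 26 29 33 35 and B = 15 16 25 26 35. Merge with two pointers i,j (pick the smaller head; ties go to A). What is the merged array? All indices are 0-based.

[i=0,j=0] A[i]=0<=B[j]=15 take 0 → i++
[i=1,j=0] A[i]=6<=B[j]=15 take 6 → i++
[i=2,j=0] A[i]=7<=B[j]=15 take 7 → i++
[i=3,j=0] A[i]=9<=B[j]=15 take 9 → i++
[i=4,j=0] A[i]=11<=B[j]=15 take 11 → i++
[i=5,j=0] A[i]=18>B[j]=15 take 15 → j++
[i=5,j=1] A[i]=18>B[j]=16 take 16 → j++
[i=5,j=2] A[i]=18<=B[j]=25 take 18 → i++
[i=6,j=2] A[i]=19<=B[j]=25 take 19 → i++
[i=7,j=2] A[i]=26>B[j]=25 take 25 → j++
[i=7,j=3] A[i]=26<=B[j]=26 take 26 → i++
[i=8,j=3] A[i]=29>B[j]=26 take 26 → j++
[i=8,j=4] A[i]=29<=B[j]=35 take 29 → i++
[i=9,j=4] A[i]=33<=B[j]=35 take 33 → i++
[i=10,j=4] A[i]=35<=B[j]=35 take 35 → i++
[i=11,j=4] A done, take B[j]=35 → j++

[0, 6, 7, 9, 11, 15, 16, 18, 19, 25, 26, 26, 29, 33, 35, 35]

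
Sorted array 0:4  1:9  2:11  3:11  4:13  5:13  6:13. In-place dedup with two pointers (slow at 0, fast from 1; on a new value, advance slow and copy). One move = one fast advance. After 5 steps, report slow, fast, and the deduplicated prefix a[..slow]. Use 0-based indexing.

slow=3, fast=6, prefix=[4, 9, 11, 13]

slow=0 fast=1: a[fast]=9≠a[slow]=4 write a[1]=9, slow++,fast++
slow=1 fast=2: a[fast]=11≠a[slow]=9 write a[2]=11, slow++,fast++
slow=2 fast=3: a[fast]=11=a[slow] dup, fast++
slow=2 fast=4: a[fast]=13≠a[slow]=11 write a[3]=13, slow++,fast++
slow=3 fast=5: a[fast]=13=a[slow] dup, fast++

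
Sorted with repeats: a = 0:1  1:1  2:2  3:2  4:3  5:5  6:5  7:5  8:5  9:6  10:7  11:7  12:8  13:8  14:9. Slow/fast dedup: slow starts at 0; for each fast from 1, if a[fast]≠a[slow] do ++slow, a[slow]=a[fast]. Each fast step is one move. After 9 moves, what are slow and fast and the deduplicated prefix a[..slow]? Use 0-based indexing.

slow=0 fast=1: a[fast]=1=a[slow] dup, fast++
slow=0 fast=2: a[fast]=2≠a[slow]=1 write a[1]=2, slow++,fast++
slow=1 fast=3: a[fast]=2=a[slow] dup, fast++
slow=1 fast=4: a[fast]=3≠a[slow]=2 write a[2]=3, slow++,fast++
slow=2 fast=5: a[fast]=5≠a[slow]=3 write a[3]=5, slow++,fast++
slow=3 fast=6: a[fast]=5=a[slow] dup, fast++
slow=3 fast=7: a[fast]=5=a[slow] dup, fast++
slow=3 fast=8: a[fast]=5=a[slow] dup, fast++
slow=3 fast=9: a[fast]=6≠a[slow]=5 write a[4]=6, slow++,fast++

slow=4, fast=10, prefix=[1, 2, 3, 5, 6]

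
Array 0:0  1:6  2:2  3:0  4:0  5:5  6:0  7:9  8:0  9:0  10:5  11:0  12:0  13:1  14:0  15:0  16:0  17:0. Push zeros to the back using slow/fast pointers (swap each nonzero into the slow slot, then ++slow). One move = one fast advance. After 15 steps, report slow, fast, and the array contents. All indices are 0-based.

slow=0 fast=0: a[fast]=0, fast++
slow=0 fast=1: a[fast]=6≠0 swap→a[0]=6, slow++,fast++
slow=1 fast=2: a[fast]=2≠0 swap→a[1]=2, slow++,fast++
slow=2 fast=3: a[fast]=0, fast++
slow=2 fast=4: a[fast]=0, fast++
slow=2 fast=5: a[fast]=5≠0 swap→a[2]=5, slow++,fast++
slow=3 fast=6: a[fast]=0, fast++
slow=3 fast=7: a[fast]=9≠0 swap→a[3]=9, slow++,fast++
slow=4 fast=8: a[fast]=0, fast++
slow=4 fast=9: a[fast]=0, fast++
slow=4 fast=10: a[fast]=5≠0 swap→a[4]=5, slow++,fast++
slow=5 fast=11: a[fast]=0, fast++
slow=5 fast=12: a[fast]=0, fast++
slow=5 fast=13: a[fast]=1≠0 swap→a[5]=1, slow++,fast++
slow=6 fast=14: a[fast]=0, fast++

slow=6, fast=15, a=[6, 2, 5, 9, 5, 1, 0, 0, 0, 0, 0, 0, 0, 0, 0, 0, 0, 0]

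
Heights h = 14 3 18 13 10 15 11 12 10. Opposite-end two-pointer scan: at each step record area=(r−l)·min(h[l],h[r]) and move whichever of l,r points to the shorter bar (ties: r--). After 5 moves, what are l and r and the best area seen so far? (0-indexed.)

l=0 r=8: min(14,10)*8=80 best=80 *, r--
l=0 r=7: min(14,12)*7=84 best=84 *, r--
l=0 r=6: min(14,11)*6=66 best=84, r--
l=0 r=5: min(14,15)*5=70 best=84, l++
l=1 r=5: min(3,15)*4=12 best=84, l++

l=2, r=5, best area=84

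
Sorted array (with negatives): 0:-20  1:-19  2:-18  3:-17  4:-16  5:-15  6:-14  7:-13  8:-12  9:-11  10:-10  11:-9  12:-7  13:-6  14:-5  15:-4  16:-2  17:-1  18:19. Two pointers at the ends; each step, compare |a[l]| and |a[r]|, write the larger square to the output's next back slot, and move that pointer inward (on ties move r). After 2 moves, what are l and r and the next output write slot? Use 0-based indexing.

l=1, r=17, next write slot=16

[0,18] |-20|>|19| out[18]=400 → l++
[1,18] |-19|<=|19| out[17]=361 → r--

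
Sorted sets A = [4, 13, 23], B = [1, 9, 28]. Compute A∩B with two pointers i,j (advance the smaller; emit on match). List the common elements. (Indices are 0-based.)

[i=0,j=0] 4>1 → j++
[i=0,j=1] 4<9 → i++
[i=1,j=1] 13>9 → j++
[i=1,j=2] 13<28 → i++
[i=2,j=2] 23<28 → i++

intersection = []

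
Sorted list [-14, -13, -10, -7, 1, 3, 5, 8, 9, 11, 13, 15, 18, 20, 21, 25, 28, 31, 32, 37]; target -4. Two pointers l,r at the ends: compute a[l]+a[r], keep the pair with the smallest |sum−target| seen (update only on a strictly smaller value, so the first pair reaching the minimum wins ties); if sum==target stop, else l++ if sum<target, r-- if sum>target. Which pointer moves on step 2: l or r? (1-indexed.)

[1,20] -14+37=23 d=27 * → r--
[1,19] -14+32=18 d=22 * → r--

r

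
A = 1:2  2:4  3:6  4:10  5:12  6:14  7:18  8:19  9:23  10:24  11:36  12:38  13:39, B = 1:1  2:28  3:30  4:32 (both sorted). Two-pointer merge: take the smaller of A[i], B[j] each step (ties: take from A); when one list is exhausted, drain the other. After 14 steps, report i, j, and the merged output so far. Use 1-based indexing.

i=1 j=1: A[i]=2>B[j]=1 take 1, j++
i=1 j=2: A[i]=2<=B[j]=28 take 2, i++
i=2 j=2: A[i]=4<=B[j]=28 take 4, i++
i=3 j=2: A[i]=6<=B[j]=28 take 6, i++
i=4 j=2: A[i]=10<=B[j]=28 take 10, i++
i=5 j=2: A[i]=12<=B[j]=28 take 12, i++
i=6 j=2: A[i]=14<=B[j]=28 take 14, i++
i=7 j=2: A[i]=18<=B[j]=28 take 18, i++
i=8 j=2: A[i]=19<=B[j]=28 take 19, i++
i=9 j=2: A[i]=23<=B[j]=28 take 23, i++
i=10 j=2: A[i]=24<=B[j]=28 take 24, i++
i=11 j=2: A[i]=36>B[j]=28 take 28, j++
i=11 j=3: A[i]=36>B[j]=30 take 30, j++
i=11 j=4: A[i]=36>B[j]=32 take 32, j++

i=11, j=5, merged so far=[1, 2, 4, 6, 10, 12, 14, 18, 19, 23, 24, 28, 30, 32]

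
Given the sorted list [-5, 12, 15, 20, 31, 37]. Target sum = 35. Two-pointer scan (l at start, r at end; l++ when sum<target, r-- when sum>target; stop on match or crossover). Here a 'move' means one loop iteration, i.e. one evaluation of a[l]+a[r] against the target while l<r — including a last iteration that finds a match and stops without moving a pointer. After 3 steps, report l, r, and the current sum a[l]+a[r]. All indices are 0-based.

[0,5] -5+37=32 <35 → l++
[1,5] 12+37=49 >35 → r--
[1,4] 12+31=43 >35 → r--

l=1, r=3, sum=32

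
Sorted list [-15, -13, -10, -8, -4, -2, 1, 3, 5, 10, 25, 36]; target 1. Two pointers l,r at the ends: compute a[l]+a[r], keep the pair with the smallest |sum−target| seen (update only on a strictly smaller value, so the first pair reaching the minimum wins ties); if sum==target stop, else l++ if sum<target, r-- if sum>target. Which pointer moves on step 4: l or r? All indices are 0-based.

[0,11] -15+36=21 d=20 * → r--
[0,10] -15+25=10 d=9 * → r--
[0,9] -15+10=-5 d=6 * → l++
[1,9] -13+10=-3 d=4 * → l++

l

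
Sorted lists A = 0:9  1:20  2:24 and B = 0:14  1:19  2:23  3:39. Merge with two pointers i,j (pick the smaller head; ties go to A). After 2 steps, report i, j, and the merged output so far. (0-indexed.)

i=0 j=0: A[i]=9<=B[j]=14 take 9, i++
i=1 j=0: A[i]=20>B[j]=14 take 14, j++

i=1, j=1, merged so far=[9, 14]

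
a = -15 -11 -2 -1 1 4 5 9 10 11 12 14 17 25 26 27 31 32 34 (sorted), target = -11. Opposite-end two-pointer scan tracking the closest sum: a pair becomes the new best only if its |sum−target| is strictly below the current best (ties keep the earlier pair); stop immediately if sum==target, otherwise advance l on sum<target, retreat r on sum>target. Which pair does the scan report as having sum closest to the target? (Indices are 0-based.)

[0,18] -15+34=19 d=30 * → r--
[0,17] -15+32=17 d=28 * → r--
[0,16] -15+31=16 d=27 * → r--
[0,15] -15+27=12 d=23 * → r--
[0,14] -15+26=11 d=22 * → r--
[0,13] -15+25=10 d=21 * → r--
[0,12] -15+17=2 d=13 * → r--
[0,11] -15+14=-1 d=10 * → r--
[0,10] -15+12=-3 d=8 * → r--
[0,9] -15+11=-4 d=7 * → r--
[0,8] -15+10=-5 d=6 * → r--
[0,7] -15+9=-6 d=5 * → r--
[0,6] -15+5=-10 d=1 * → r--
[0,5] -15+4=-11 d=0 * → stop

pair (-15, 4) with sum -11 (|Δ|=0)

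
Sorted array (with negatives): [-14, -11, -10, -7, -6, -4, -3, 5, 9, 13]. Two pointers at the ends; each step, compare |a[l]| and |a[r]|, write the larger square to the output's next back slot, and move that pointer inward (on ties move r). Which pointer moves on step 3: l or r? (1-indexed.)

[1,10] |-14|>|13| out[10]=196 → l++
[2,10] |-11|<=|13| out[9]=169 → r--
[2,9] |-11|>|9| out[8]=121 → l++

l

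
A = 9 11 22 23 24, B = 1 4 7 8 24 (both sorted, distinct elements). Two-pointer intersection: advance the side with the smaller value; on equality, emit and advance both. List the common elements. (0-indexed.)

i=0 j=0: 9>1, j++
i=0 j=1: 9>4, j++
i=0 j=2: 9>7, j++
i=0 j=3: 9>8, j++
i=0 j=4: 9<24, i++
i=1 j=4: 11<24, i++
i=2 j=4: 22<24, i++
i=3 j=4: 23<24, i++
i=4 j=4: 24==24 emit, i++,j++

intersection = [24]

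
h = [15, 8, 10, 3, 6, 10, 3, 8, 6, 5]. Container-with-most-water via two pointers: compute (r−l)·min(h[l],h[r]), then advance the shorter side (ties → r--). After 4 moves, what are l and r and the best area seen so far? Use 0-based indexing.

l=0, r=5, best area=56

l=0 r=9: min(15,5)*9=45 best=45 *, r--
l=0 r=8: min(15,6)*8=48 best=48 *, r--
l=0 r=7: min(15,8)*7=56 best=56 *, r--
l=0 r=6: min(15,3)*6=18 best=56, r--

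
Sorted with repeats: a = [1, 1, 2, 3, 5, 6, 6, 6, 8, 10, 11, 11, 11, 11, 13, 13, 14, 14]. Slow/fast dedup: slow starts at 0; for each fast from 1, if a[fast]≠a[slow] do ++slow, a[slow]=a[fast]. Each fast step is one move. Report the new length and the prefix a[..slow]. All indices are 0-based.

slow=0 fast=1: a[fast]=1=a[slow] dup, fast++
slow=0 fast=2: a[fast]=2≠a[slow]=1 write a[1]=2, slow++,fast++
slow=1 fast=3: a[fast]=3≠a[slow]=2 write a[2]=3, slow++,fast++
slow=2 fast=4: a[fast]=5≠a[slow]=3 write a[3]=5, slow++,fast++
slow=3 fast=5: a[fast]=6≠a[slow]=5 write a[4]=6, slow++,fast++
slow=4 fast=6: a[fast]=6=a[slow] dup, fast++
slow=4 fast=7: a[fast]=6=a[slow] dup, fast++
slow=4 fast=8: a[fast]=8≠a[slow]=6 write a[5]=8, slow++,fast++
slow=5 fast=9: a[fast]=10≠a[slow]=8 write a[6]=10, slow++,fast++
slow=6 fast=10: a[fast]=11≠a[slow]=10 write a[7]=11, slow++,fast++
slow=7 fast=11: a[fast]=11=a[slow] dup, fast++
slow=7 fast=12: a[fast]=11=a[slow] dup, fast++
slow=7 fast=13: a[fast]=11=a[slow] dup, fast++
slow=7 fast=14: a[fast]=13≠a[slow]=11 write a[8]=13, slow++,fast++
slow=8 fast=15: a[fast]=13=a[slow] dup, fast++
slow=8 fast=16: a[fast]=14≠a[slow]=13 write a[9]=14, slow++,fast++
slow=9 fast=17: a[fast]=14=a[slow] dup, fast++

length 10; prefix = [1, 2, 3, 5, 6, 8, 10, 11, 13, 14]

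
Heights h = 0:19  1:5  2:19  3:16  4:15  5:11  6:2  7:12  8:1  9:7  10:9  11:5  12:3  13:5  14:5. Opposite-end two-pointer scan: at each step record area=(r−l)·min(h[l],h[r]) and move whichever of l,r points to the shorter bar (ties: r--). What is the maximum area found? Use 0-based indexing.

[0,14] min(19,5)*14=70 best=70 * → r--
[0,13] min(19,5)*13=65 best=70 → r--
[0,12] min(19,3)*12=36 best=70 → r--
[0,11] min(19,5)*11=55 best=70 → r--
[0,10] min(19,9)*10=90 best=90 * → r--
[0,9] min(19,7)*9=63 best=90 → r--
[0,8] min(19,1)*8=8 best=90 → r--
[0,7] min(19,12)*7=84 best=90 → r--
[0,6] min(19,2)*6=12 best=90 → r--
[0,5] min(19,11)*5=55 best=90 → r--
[0,4] min(19,15)*4=60 best=90 → r--
[0,3] min(19,16)*3=48 best=90 → r--
[0,2] min(19,19)*2=38 best=90 → r--
[0,1] min(19,5)*1=5 best=90 → r--

max area = 90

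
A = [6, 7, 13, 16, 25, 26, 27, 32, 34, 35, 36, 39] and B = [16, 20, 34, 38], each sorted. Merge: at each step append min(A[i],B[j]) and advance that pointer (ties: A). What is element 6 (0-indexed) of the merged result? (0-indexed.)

[i=0,j=0] A[i]=6<=B[j]=16 take 6 → i++
[i=1,j=0] A[i]=7<=B[j]=16 take 7 → i++
[i=2,j=0] A[i]=13<=B[j]=16 take 13 → i++
[i=3,j=0] A[i]=16<=B[j]=16 take 16 → i++
[i=4,j=0] A[i]=25>B[j]=16 take 16 → j++
[i=4,j=1] A[i]=25>B[j]=20 take 20 → j++
[i=4,j=2] A[i]=25<=B[j]=34 take 25 → i++
[i=5,j=2] A[i]=26<=B[j]=34 take 26 → i++
[i=6,j=2] A[i]=27<=B[j]=34 take 27 → i++
[i=7,j=2] A[i]=32<=B[j]=34 take 32 → i++
[i=8,j=2] A[i]=34<=B[j]=34 take 34 → i++
[i=9,j=2] A[i]=35>B[j]=34 take 34 → j++
[i=9,j=3] A[i]=35<=B[j]=38 take 35 → i++
[i=10,j=3] A[i]=36<=B[j]=38 take 36 → i++
[i=11,j=3] A[i]=39>B[j]=38 take 38 → j++
[i=11,j=4] B done, take A[i]=39 → i++

merged[6] = 25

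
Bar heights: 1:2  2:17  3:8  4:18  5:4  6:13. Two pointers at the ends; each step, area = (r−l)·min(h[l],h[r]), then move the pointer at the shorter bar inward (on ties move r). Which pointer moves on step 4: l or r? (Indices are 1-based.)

[1,6] min(2,13)*5=10 best=10 * → l++
[2,6] min(17,13)*4=52 best=52 * → r--
[2,5] min(17,4)*3=12 best=52 → r--
[2,4] min(17,18)*2=34 best=52 → l++

l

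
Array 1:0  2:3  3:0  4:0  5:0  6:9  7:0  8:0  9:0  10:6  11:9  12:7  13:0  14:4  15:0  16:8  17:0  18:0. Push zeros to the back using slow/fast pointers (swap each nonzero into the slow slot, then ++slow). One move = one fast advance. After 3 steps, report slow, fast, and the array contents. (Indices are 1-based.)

(s=1,f=1) a[fast]=0 → fast++
(s=1,f=2) a[fast]=3≠0 swap→a[1]=3 → slow++,fast++
(s=2,f=3) a[fast]=0 → fast++

slow=2, fast=4, a=[3, 0, 0, 0, 0, 9, 0, 0, 0, 6, 9, 7, 0, 4, 0, 8, 0, 0]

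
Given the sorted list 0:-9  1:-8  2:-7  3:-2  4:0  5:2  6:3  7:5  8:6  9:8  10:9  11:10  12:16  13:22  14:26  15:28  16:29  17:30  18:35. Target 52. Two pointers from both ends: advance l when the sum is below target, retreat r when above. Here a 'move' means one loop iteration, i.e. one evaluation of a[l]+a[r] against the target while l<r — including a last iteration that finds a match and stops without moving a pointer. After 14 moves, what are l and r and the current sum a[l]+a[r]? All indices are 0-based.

l=13, r=17, sum=52

[0,18] -9+35=26 <52 → l++
[1,18] -8+35=27 <52 → l++
[2,18] -7+35=28 <52 → l++
[3,18] -2+35=33 <52 → l++
[4,18] 0+35=35 <52 → l++
[5,18] 2+35=37 <52 → l++
[6,18] 3+35=38 <52 → l++
[7,18] 5+35=40 <52 → l++
[8,18] 6+35=41 <52 → l++
[9,18] 8+35=43 <52 → l++
[10,18] 9+35=44 <52 → l++
[11,18] 10+35=45 <52 → l++
[12,18] 16+35=51 <52 → l++
[13,18] 22+35=57 >52 → r--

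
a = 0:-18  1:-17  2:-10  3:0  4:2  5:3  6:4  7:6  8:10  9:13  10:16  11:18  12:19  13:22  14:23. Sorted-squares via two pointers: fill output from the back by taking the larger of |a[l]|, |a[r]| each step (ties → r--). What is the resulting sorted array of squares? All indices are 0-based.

[0,14] |-18|<=|23| out[14]=529 → r--
[0,13] |-18|<=|22| out[13]=484 → r--
[0,12] |-18|<=|19| out[12]=361 → r--
[0,11] |-18|<=|18| out[11]=324 → r--
[0,10] |-18|>|16| out[10]=324 → l++
[1,10] |-17|>|16| out[9]=289 → l++
[2,10] |-10|<=|16| out[8]=256 → r--
[2,9] |-10|<=|13| out[7]=169 → r--
[2,8] |-10|<=|10| out[6]=100 → r--
[2,7] |-10|>|6| out[5]=100 → l++
[3,7] |0|<=|6| out[4]=36 → r--
[3,6] |0|<=|4| out[3]=16 → r--
[3,5] |0|<=|3| out[2]=9 → r--
[3,4] |0|<=|2| out[1]=4 → r--
[3,3] |0|<=|0| out[0]=0 → r--

[0, 4, 9, 16, 36, 100, 100, 169, 256, 289, 324, 324, 361, 484, 529]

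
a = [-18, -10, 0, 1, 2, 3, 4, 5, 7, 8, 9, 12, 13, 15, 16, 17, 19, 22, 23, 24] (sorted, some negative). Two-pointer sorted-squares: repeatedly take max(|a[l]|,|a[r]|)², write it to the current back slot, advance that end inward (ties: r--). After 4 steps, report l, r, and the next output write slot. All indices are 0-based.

l=0, r=15, next write slot=15

[0,19] |-18|<=|24| out[19]=576 → r--
[0,18] |-18|<=|23| out[18]=529 → r--
[0,17] |-18|<=|22| out[17]=484 → r--
[0,16] |-18|<=|19| out[16]=361 → r--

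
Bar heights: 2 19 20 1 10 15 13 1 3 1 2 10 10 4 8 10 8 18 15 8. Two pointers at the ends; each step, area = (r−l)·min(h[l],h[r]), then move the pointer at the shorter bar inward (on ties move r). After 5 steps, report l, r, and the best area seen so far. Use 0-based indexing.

l=0 r=19: min(2,8)*19=38 best=38 *, l++
l=1 r=19: min(19,8)*18=144 best=144 *, r--
l=1 r=18: min(19,15)*17=255 best=255 *, r--
l=1 r=17: min(19,18)*16=288 best=288 *, r--
l=1 r=16: min(19,8)*15=120 best=288, r--

l=1, r=15, best area=288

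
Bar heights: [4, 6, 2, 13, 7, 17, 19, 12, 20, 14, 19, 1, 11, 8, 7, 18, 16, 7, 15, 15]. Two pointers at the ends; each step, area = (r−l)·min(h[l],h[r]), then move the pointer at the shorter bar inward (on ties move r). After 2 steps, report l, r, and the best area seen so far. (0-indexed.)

[0,19] min(4,15)*19=76 best=76 * → l++
[1,19] min(6,15)*18=108 best=108 * → l++

l=2, r=19, best area=108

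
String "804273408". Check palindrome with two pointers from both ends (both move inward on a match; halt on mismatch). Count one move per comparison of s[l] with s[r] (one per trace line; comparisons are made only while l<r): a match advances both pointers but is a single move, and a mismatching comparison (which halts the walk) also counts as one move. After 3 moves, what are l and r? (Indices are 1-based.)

l=1 r=9: '8'=='8', l++,r--
l=2 r=8: '0'=='0', l++,r--
l=3 r=7: '4'=='4', l++,r--

l=4, r=6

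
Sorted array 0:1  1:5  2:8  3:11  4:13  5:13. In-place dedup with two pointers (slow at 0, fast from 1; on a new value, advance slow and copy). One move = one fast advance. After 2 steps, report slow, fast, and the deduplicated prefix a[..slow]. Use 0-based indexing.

slow=2, fast=3, prefix=[1, 5, 8]

(s=0,f=1) a[fast]=5≠a[slow]=1 write a[1]=5 → slow++,fast++
(s=1,f=2) a[fast]=8≠a[slow]=5 write a[2]=8 → slow++,fast++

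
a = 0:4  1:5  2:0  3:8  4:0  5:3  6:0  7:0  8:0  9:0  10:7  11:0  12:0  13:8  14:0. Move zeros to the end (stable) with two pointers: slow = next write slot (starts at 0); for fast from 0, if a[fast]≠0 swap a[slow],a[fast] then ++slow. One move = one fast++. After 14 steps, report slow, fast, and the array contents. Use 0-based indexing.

slow=6, fast=14, a=[4, 5, 8, 3, 7, 8, 0, 0, 0, 0, 0, 0, 0, 0, 0]

slow=0 fast=0: a[fast]=4≠0 swap→a[0]=4, slow++,fast++
slow=1 fast=1: a[fast]=5≠0 swap→a[1]=5, slow++,fast++
slow=2 fast=2: a[fast]=0, fast++
slow=2 fast=3: a[fast]=8≠0 swap→a[2]=8, slow++,fast++
slow=3 fast=4: a[fast]=0, fast++
slow=3 fast=5: a[fast]=3≠0 swap→a[3]=3, slow++,fast++
slow=4 fast=6: a[fast]=0, fast++
slow=4 fast=7: a[fast]=0, fast++
slow=4 fast=8: a[fast]=0, fast++
slow=4 fast=9: a[fast]=0, fast++
slow=4 fast=10: a[fast]=7≠0 swap→a[4]=7, slow++,fast++
slow=5 fast=11: a[fast]=0, fast++
slow=5 fast=12: a[fast]=0, fast++
slow=5 fast=13: a[fast]=8≠0 swap→a[5]=8, slow++,fast++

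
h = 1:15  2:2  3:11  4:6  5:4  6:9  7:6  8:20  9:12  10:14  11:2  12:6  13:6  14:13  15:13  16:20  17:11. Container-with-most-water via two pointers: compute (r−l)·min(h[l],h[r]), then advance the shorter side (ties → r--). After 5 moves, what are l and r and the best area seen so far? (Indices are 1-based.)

l=1 r=17: min(15,11)*16=176 best=176 *, r--
l=1 r=16: min(15,20)*15=225 best=225 *, l++
l=2 r=16: min(2,20)*14=28 best=225, l++
l=3 r=16: min(11,20)*13=143 best=225, l++
l=4 r=16: min(6,20)*12=72 best=225, l++

l=5, r=16, best area=225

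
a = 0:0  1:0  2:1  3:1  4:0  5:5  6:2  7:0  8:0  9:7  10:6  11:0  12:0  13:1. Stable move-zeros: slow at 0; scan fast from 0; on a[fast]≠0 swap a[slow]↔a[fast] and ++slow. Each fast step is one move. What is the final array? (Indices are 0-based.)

[1, 1, 5, 2, 7, 6, 1, 0, 0, 0, 0, 0, 0, 0]

(s=0,f=0) a[fast]=0 → fast++
(s=0,f=1) a[fast]=0 → fast++
(s=0,f=2) a[fast]=1≠0 swap→a[0]=1 → slow++,fast++
(s=1,f=3) a[fast]=1≠0 swap→a[1]=1 → slow++,fast++
(s=2,f=4) a[fast]=0 → fast++
(s=2,f=5) a[fast]=5≠0 swap→a[2]=5 → slow++,fast++
(s=3,f=6) a[fast]=2≠0 swap→a[3]=2 → slow++,fast++
(s=4,f=7) a[fast]=0 → fast++
(s=4,f=8) a[fast]=0 → fast++
(s=4,f=9) a[fast]=7≠0 swap→a[4]=7 → slow++,fast++
(s=5,f=10) a[fast]=6≠0 swap→a[5]=6 → slow++,fast++
(s=6,f=11) a[fast]=0 → fast++
(s=6,f=12) a[fast]=0 → fast++
(s=6,f=13) a[fast]=1≠0 swap→a[6]=1 → slow++,fast++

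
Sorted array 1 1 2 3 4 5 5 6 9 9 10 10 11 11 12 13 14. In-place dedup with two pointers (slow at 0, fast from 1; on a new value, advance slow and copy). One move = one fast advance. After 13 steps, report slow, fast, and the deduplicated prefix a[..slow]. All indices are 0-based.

slow=0 fast=1: a[fast]=1=a[slow] dup, fast++
slow=0 fast=2: a[fast]=2≠a[slow]=1 write a[1]=2, slow++,fast++
slow=1 fast=3: a[fast]=3≠a[slow]=2 write a[2]=3, slow++,fast++
slow=2 fast=4: a[fast]=4≠a[slow]=3 write a[3]=4, slow++,fast++
slow=3 fast=5: a[fast]=5≠a[slow]=4 write a[4]=5, slow++,fast++
slow=4 fast=6: a[fast]=5=a[slow] dup, fast++
slow=4 fast=7: a[fast]=6≠a[slow]=5 write a[5]=6, slow++,fast++
slow=5 fast=8: a[fast]=9≠a[slow]=6 write a[6]=9, slow++,fast++
slow=6 fast=9: a[fast]=9=a[slow] dup, fast++
slow=6 fast=10: a[fast]=10≠a[slow]=9 write a[7]=10, slow++,fast++
slow=7 fast=11: a[fast]=10=a[slow] dup, fast++
slow=7 fast=12: a[fast]=11≠a[slow]=10 write a[8]=11, slow++,fast++
slow=8 fast=13: a[fast]=11=a[slow] dup, fast++

slow=8, fast=14, prefix=[1, 2, 3, 4, 5, 6, 9, 10, 11]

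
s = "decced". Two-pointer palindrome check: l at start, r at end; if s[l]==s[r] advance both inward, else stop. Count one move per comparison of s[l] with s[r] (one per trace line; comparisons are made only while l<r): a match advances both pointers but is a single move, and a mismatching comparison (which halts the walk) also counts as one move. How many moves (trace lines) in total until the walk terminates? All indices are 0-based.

l=0 r=5: 'd'=='d', l++,r--
l=1 r=4: 'e'=='e', l++,r--
l=2 r=3: 'c'=='c', l++,r--

3 moves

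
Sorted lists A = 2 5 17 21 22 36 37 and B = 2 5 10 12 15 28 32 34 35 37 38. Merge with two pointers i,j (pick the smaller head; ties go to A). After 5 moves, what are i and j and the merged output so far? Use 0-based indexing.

i=0 j=0: A[i]=2<=B[j]=2 take 2, i++
i=1 j=0: A[i]=5>B[j]=2 take 2, j++
i=1 j=1: A[i]=5<=B[j]=5 take 5, i++
i=2 j=1: A[i]=17>B[j]=5 take 5, j++
i=2 j=2: A[i]=17>B[j]=10 take 10, j++

i=2, j=3, merged so far=[2, 2, 5, 5, 10]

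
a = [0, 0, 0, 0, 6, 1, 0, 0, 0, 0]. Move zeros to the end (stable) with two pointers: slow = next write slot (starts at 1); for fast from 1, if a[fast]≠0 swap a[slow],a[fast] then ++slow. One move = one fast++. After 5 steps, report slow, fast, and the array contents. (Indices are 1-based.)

slow=2, fast=6, a=[6, 0, 0, 0, 0, 1, 0, 0, 0, 0]

(s=1,f=1) a[fast]=0 → fast++
(s=1,f=2) a[fast]=0 → fast++
(s=1,f=3) a[fast]=0 → fast++
(s=1,f=4) a[fast]=0 → fast++
(s=1,f=5) a[fast]=6≠0 swap→a[1]=6 → slow++,fast++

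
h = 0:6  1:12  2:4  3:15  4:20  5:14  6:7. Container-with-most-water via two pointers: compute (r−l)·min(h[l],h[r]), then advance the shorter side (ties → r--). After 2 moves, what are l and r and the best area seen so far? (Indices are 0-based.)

[0,6] min(6,7)*6=36 best=36 * → l++
[1,6] min(12,7)*5=35 best=36 → r--

l=1, r=5, best area=36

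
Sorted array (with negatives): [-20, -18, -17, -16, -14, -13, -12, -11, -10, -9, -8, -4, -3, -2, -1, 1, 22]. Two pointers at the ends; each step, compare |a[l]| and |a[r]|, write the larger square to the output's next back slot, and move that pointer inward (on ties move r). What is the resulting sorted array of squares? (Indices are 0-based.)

[0,16] |-20|<=|22| out[16]=484 → r--
[0,15] |-20|>|1| out[15]=400 → l++
[1,15] |-18|>|1| out[14]=324 → l++
[2,15] |-17|>|1| out[13]=289 → l++
[3,15] |-16|>|1| out[12]=256 → l++
[4,15] |-14|>|1| out[11]=196 → l++
[5,15] |-13|>|1| out[10]=169 → l++
[6,15] |-12|>|1| out[9]=144 → l++
[7,15] |-11|>|1| out[8]=121 → l++
[8,15] |-10|>|1| out[7]=100 → l++
[9,15] |-9|>|1| out[6]=81 → l++
[10,15] |-8|>|1| out[5]=64 → l++
[11,15] |-4|>|1| out[4]=16 → l++
[12,15] |-3|>|1| out[3]=9 → l++
[13,15] |-2|>|1| out[2]=4 → l++
[14,15] |-1|<=|1| out[1]=1 → r--
[14,14] |-1|<=|-1| out[0]=1 → r--

[1, 1, 4, 9, 16, 64, 81, 100, 121, 144, 169, 196, 256, 289, 324, 400, 484]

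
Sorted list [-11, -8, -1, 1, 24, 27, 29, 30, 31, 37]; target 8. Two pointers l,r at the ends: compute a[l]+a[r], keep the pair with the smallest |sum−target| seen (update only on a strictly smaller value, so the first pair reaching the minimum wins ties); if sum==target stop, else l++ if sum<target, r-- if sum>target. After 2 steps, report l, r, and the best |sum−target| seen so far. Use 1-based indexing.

l=1 r=10: -11+37=26 d=18 *, r--
l=1 r=9: -11+31=20 d=12 *, r--

l=1, r=8, best |Δ|=12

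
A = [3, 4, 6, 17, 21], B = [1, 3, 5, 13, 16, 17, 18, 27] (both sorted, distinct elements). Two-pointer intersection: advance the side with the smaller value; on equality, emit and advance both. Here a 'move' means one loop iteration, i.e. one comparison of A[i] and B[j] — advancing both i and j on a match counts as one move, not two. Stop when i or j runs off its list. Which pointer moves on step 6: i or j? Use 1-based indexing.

[i=1,j=1] 3>1 → j++
[i=1,j=2] 3==3 emit → i++,j++
[i=2,j=3] 4<5 → i++
[i=3,j=3] 6>5 → j++
[i=3,j=4] 6<13 → i++
[i=4,j=4] 17>13 → j++

j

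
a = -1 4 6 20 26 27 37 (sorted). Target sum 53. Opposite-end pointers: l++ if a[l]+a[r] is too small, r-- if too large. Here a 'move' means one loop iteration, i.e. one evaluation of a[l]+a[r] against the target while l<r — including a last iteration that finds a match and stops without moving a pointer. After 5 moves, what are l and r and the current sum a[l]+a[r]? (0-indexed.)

l=0 r=6: -1+37=36 <53, l++
l=1 r=6: 4+37=41 <53, l++
l=2 r=6: 6+37=43 <53, l++
l=3 r=6: 20+37=57 >53, r--
l=3 r=5: 20+27=47 <53, l++

l=4, r=5, sum=53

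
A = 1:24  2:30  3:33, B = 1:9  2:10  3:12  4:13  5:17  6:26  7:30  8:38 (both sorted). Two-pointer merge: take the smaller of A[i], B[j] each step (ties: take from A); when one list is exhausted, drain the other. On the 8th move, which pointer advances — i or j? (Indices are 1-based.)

i=1 j=1: A[i]=24>B[j]=9 take 9, j++
i=1 j=2: A[i]=24>B[j]=10 take 10, j++
i=1 j=3: A[i]=24>B[j]=12 take 12, j++
i=1 j=4: A[i]=24>B[j]=13 take 13, j++
i=1 j=5: A[i]=24>B[j]=17 take 17, j++
i=1 j=6: A[i]=24<=B[j]=26 take 24, i++
i=2 j=6: A[i]=30>B[j]=26 take 26, j++
i=2 j=7: A[i]=30<=B[j]=30 take 30, i++

i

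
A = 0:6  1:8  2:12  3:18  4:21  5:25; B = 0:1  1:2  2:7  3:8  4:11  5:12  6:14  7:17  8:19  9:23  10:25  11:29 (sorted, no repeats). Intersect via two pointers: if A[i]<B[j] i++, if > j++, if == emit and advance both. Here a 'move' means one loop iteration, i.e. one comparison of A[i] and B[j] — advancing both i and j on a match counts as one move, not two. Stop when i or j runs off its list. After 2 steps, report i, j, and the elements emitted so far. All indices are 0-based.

i=0, j=2, emitted=[]

i=0 j=0: 6>1, j++
i=0 j=1: 6>2, j++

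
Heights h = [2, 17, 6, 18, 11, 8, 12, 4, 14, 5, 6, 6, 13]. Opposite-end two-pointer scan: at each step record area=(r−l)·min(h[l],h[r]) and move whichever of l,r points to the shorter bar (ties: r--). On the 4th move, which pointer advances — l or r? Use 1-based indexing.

r

[1,13] min(2,13)*12=24 best=24 * → l++
[2,13] min(17,13)*11=143 best=143 * → r--
[2,12] min(17,6)*10=60 best=143 → r--
[2,11] min(17,6)*9=54 best=143 → r--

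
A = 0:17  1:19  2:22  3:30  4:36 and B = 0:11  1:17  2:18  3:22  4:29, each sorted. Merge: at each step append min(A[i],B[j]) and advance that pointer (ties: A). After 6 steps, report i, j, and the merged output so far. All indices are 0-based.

i=3, j=3, merged so far=[11, 17, 17, 18, 19, 22]

[i=0,j=0] A[i]=17>B[j]=11 take 11 → j++
[i=0,j=1] A[i]=17<=B[j]=17 take 17 → i++
[i=1,j=1] A[i]=19>B[j]=17 take 17 → j++
[i=1,j=2] A[i]=19>B[j]=18 take 18 → j++
[i=1,j=3] A[i]=19<=B[j]=22 take 19 → i++
[i=2,j=3] A[i]=22<=B[j]=22 take 22 → i++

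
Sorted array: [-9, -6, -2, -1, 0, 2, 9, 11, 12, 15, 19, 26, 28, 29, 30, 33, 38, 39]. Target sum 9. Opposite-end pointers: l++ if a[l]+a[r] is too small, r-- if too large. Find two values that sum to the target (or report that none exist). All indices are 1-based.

l=1 r=18: -9+39=30 >9, r--
l=1 r=17: -9+38=29 >9, r--
l=1 r=16: -9+33=24 >9, r--
l=1 r=15: -9+30=21 >9, r--
l=1 r=14: -9+29=20 >9, r--
l=1 r=13: -9+28=19 >9, r--
l=1 r=12: -9+26=17 >9, r--
l=1 r=11: -9+19=10 >9, r--
l=1 r=10: -9+15=6 <9, l++
l=2 r=10: -6+15=9, found

(-6, 15)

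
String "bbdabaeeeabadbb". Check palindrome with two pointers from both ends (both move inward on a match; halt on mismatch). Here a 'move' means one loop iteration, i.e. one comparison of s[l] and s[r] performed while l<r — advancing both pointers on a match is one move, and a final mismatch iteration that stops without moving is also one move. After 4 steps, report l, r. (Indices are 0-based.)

l=4, r=10

[0,14] 'b'=='b' → l++,r--
[1,13] 'b'=='b' → l++,r--
[2,12] 'd'=='d' → l++,r--
[3,11] 'a'=='a' → l++,r--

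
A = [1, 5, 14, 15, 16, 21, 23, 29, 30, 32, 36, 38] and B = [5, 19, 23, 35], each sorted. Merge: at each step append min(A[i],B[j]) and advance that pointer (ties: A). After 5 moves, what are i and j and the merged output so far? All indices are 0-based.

i=0 j=0: A[i]=1<=B[j]=5 take 1, i++
i=1 j=0: A[i]=5<=B[j]=5 take 5, i++
i=2 j=0: A[i]=14>B[j]=5 take 5, j++
i=2 j=1: A[i]=14<=B[j]=19 take 14, i++
i=3 j=1: A[i]=15<=B[j]=19 take 15, i++

i=4, j=1, merged so far=[1, 5, 5, 14, 15]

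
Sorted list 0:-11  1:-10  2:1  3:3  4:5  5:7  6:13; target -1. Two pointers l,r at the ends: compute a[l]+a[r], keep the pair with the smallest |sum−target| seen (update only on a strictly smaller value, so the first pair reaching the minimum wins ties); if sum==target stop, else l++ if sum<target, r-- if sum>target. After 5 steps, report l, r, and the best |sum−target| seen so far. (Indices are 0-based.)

l=0 r=6: -11+13=2 d=3 *, r--
l=0 r=5: -11+7=-4 d=3, l++
l=1 r=5: -10+7=-3 d=2 *, l++
l=2 r=5: 1+7=8 d=9, r--
l=2 r=4: 1+5=6 d=7, r--

l=2, r=3, best |Δ|=2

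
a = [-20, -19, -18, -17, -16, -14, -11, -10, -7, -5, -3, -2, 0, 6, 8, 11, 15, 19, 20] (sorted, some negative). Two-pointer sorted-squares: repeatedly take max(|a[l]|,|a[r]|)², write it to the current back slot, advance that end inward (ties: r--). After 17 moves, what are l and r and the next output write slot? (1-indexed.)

l=12, r=13, next write slot=2

[1,19] |-20|<=|20| out[19]=400 → r--
[1,18] |-20|>|19| out[18]=400 → l++
[2,18] |-19|<=|19| out[17]=361 → r--
[2,17] |-19|>|15| out[16]=361 → l++
[3,17] |-18|>|15| out[15]=324 → l++
[4,17] |-17|>|15| out[14]=289 → l++
[5,17] |-16|>|15| out[13]=256 → l++
[6,17] |-14|<=|15| out[12]=225 → r--
[6,16] |-14|>|11| out[11]=196 → l++
[7,16] |-11|<=|11| out[10]=121 → r--
[7,15] |-11|>|8| out[9]=121 → l++
[8,15] |-10|>|8| out[8]=100 → l++
[9,15] |-7|<=|8| out[7]=64 → r--
[9,14] |-7|>|6| out[6]=49 → l++
[10,14] |-5|<=|6| out[5]=36 → r--
[10,13] |-5|>|0| out[4]=25 → l++
[11,13] |-3|>|0| out[3]=9 → l++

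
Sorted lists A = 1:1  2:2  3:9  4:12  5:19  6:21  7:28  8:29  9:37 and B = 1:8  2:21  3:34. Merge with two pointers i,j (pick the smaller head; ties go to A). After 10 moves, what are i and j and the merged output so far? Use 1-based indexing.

i=9, j=3, merged so far=[1, 2, 8, 9, 12, 19, 21, 21, 28, 29]

i=1 j=1: A[i]=1<=B[j]=8 take 1, i++
i=2 j=1: A[i]=2<=B[j]=8 take 2, i++
i=3 j=1: A[i]=9>B[j]=8 take 8, j++
i=3 j=2: A[i]=9<=B[j]=21 take 9, i++
i=4 j=2: A[i]=12<=B[j]=21 take 12, i++
i=5 j=2: A[i]=19<=B[j]=21 take 19, i++
i=6 j=2: A[i]=21<=B[j]=21 take 21, i++
i=7 j=2: A[i]=28>B[j]=21 take 21, j++
i=7 j=3: A[i]=28<=B[j]=34 take 28, i++
i=8 j=3: A[i]=29<=B[j]=34 take 29, i++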